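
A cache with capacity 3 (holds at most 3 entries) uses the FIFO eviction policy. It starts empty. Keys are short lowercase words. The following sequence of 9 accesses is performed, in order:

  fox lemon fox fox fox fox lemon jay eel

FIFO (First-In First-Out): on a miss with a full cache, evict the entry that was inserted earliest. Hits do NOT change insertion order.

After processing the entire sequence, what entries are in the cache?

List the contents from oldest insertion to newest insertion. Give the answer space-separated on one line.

Answer: lemon jay eel

Derivation:
FIFO simulation (capacity=3):
  1. access fox: MISS. Cache (old->new): [fox]
  2. access lemon: MISS. Cache (old->new): [fox lemon]
  3. access fox: HIT. Cache (old->new): [fox lemon]
  4. access fox: HIT. Cache (old->new): [fox lemon]
  5. access fox: HIT. Cache (old->new): [fox lemon]
  6. access fox: HIT. Cache (old->new): [fox lemon]
  7. access lemon: HIT. Cache (old->new): [fox lemon]
  8. access jay: MISS. Cache (old->new): [fox lemon jay]
  9. access eel: MISS, evict fox. Cache (old->new): [lemon jay eel]
Total: 5 hits, 4 misses, 1 evictions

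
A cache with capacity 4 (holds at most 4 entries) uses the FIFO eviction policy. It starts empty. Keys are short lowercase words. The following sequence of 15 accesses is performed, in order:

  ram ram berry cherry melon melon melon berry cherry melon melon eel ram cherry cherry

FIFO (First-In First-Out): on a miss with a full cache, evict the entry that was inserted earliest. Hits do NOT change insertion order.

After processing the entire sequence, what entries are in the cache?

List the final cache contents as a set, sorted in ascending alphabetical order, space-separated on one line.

FIFO simulation (capacity=4):
  1. access ram: MISS. Cache (old->new): [ram]
  2. access ram: HIT. Cache (old->new): [ram]
  3. access berry: MISS. Cache (old->new): [ram berry]
  4. access cherry: MISS. Cache (old->new): [ram berry cherry]
  5. access melon: MISS. Cache (old->new): [ram berry cherry melon]
  6. access melon: HIT. Cache (old->new): [ram berry cherry melon]
  7. access melon: HIT. Cache (old->new): [ram berry cherry melon]
  8. access berry: HIT. Cache (old->new): [ram berry cherry melon]
  9. access cherry: HIT. Cache (old->new): [ram berry cherry melon]
  10. access melon: HIT. Cache (old->new): [ram berry cherry melon]
  11. access melon: HIT. Cache (old->new): [ram berry cherry melon]
  12. access eel: MISS, evict ram. Cache (old->new): [berry cherry melon eel]
  13. access ram: MISS, evict berry. Cache (old->new): [cherry melon eel ram]
  14. access cherry: HIT. Cache (old->new): [cherry melon eel ram]
  15. access cherry: HIT. Cache (old->new): [cherry melon eel ram]
Total: 9 hits, 6 misses, 2 evictions

Answer: cherry eel melon ram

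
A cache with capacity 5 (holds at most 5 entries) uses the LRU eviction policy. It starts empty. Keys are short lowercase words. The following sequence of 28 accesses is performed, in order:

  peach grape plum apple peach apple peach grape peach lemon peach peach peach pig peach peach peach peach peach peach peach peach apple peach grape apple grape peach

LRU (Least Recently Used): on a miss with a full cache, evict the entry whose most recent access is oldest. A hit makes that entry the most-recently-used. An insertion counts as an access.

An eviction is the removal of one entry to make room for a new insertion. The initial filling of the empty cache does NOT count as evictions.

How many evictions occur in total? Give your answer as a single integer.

LRU simulation (capacity=5):
  1. access peach: MISS. Cache (LRU->MRU): [peach]
  2. access grape: MISS. Cache (LRU->MRU): [peach grape]
  3. access plum: MISS. Cache (LRU->MRU): [peach grape plum]
  4. access apple: MISS. Cache (LRU->MRU): [peach grape plum apple]
  5. access peach: HIT. Cache (LRU->MRU): [grape plum apple peach]
  6. access apple: HIT. Cache (LRU->MRU): [grape plum peach apple]
  7. access peach: HIT. Cache (LRU->MRU): [grape plum apple peach]
  8. access grape: HIT. Cache (LRU->MRU): [plum apple peach grape]
  9. access peach: HIT. Cache (LRU->MRU): [plum apple grape peach]
  10. access lemon: MISS. Cache (LRU->MRU): [plum apple grape peach lemon]
  11. access peach: HIT. Cache (LRU->MRU): [plum apple grape lemon peach]
  12. access peach: HIT. Cache (LRU->MRU): [plum apple grape lemon peach]
  13. access peach: HIT. Cache (LRU->MRU): [plum apple grape lemon peach]
  14. access pig: MISS, evict plum. Cache (LRU->MRU): [apple grape lemon peach pig]
  15. access peach: HIT. Cache (LRU->MRU): [apple grape lemon pig peach]
  16. access peach: HIT. Cache (LRU->MRU): [apple grape lemon pig peach]
  17. access peach: HIT. Cache (LRU->MRU): [apple grape lemon pig peach]
  18. access peach: HIT. Cache (LRU->MRU): [apple grape lemon pig peach]
  19. access peach: HIT. Cache (LRU->MRU): [apple grape lemon pig peach]
  20. access peach: HIT. Cache (LRU->MRU): [apple grape lemon pig peach]
  21. access peach: HIT. Cache (LRU->MRU): [apple grape lemon pig peach]
  22. access peach: HIT. Cache (LRU->MRU): [apple grape lemon pig peach]
  23. access apple: HIT. Cache (LRU->MRU): [grape lemon pig peach apple]
  24. access peach: HIT. Cache (LRU->MRU): [grape lemon pig apple peach]
  25. access grape: HIT. Cache (LRU->MRU): [lemon pig apple peach grape]
  26. access apple: HIT. Cache (LRU->MRU): [lemon pig peach grape apple]
  27. access grape: HIT. Cache (LRU->MRU): [lemon pig peach apple grape]
  28. access peach: HIT. Cache (LRU->MRU): [lemon pig apple grape peach]
Total: 22 hits, 6 misses, 1 evictions

Answer: 1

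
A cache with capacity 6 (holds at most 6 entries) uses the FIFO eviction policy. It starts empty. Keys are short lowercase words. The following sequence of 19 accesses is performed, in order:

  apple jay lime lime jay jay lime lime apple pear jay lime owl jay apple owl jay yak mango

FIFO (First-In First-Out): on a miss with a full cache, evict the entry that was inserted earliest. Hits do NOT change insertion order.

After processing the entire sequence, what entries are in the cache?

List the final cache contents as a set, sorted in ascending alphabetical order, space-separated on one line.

Answer: jay lime mango owl pear yak

Derivation:
FIFO simulation (capacity=6):
  1. access apple: MISS. Cache (old->new): [apple]
  2. access jay: MISS. Cache (old->new): [apple jay]
  3. access lime: MISS. Cache (old->new): [apple jay lime]
  4. access lime: HIT. Cache (old->new): [apple jay lime]
  5. access jay: HIT. Cache (old->new): [apple jay lime]
  6. access jay: HIT. Cache (old->new): [apple jay lime]
  7. access lime: HIT. Cache (old->new): [apple jay lime]
  8. access lime: HIT. Cache (old->new): [apple jay lime]
  9. access apple: HIT. Cache (old->new): [apple jay lime]
  10. access pear: MISS. Cache (old->new): [apple jay lime pear]
  11. access jay: HIT. Cache (old->new): [apple jay lime pear]
  12. access lime: HIT. Cache (old->new): [apple jay lime pear]
  13. access owl: MISS. Cache (old->new): [apple jay lime pear owl]
  14. access jay: HIT. Cache (old->new): [apple jay lime pear owl]
  15. access apple: HIT. Cache (old->new): [apple jay lime pear owl]
  16. access owl: HIT. Cache (old->new): [apple jay lime pear owl]
  17. access jay: HIT. Cache (old->new): [apple jay lime pear owl]
  18. access yak: MISS. Cache (old->new): [apple jay lime pear owl yak]
  19. access mango: MISS, evict apple. Cache (old->new): [jay lime pear owl yak mango]
Total: 12 hits, 7 misses, 1 evictions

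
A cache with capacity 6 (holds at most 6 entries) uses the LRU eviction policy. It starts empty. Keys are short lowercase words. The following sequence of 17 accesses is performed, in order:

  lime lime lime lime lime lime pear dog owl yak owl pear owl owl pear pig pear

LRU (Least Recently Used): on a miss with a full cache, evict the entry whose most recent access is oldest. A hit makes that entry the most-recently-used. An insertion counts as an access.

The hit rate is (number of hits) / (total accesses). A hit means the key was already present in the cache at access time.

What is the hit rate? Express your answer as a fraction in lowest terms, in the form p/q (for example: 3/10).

LRU simulation (capacity=6):
  1. access lime: MISS. Cache (LRU->MRU): [lime]
  2. access lime: HIT. Cache (LRU->MRU): [lime]
  3. access lime: HIT. Cache (LRU->MRU): [lime]
  4. access lime: HIT. Cache (LRU->MRU): [lime]
  5. access lime: HIT. Cache (LRU->MRU): [lime]
  6. access lime: HIT. Cache (LRU->MRU): [lime]
  7. access pear: MISS. Cache (LRU->MRU): [lime pear]
  8. access dog: MISS. Cache (LRU->MRU): [lime pear dog]
  9. access owl: MISS. Cache (LRU->MRU): [lime pear dog owl]
  10. access yak: MISS. Cache (LRU->MRU): [lime pear dog owl yak]
  11. access owl: HIT. Cache (LRU->MRU): [lime pear dog yak owl]
  12. access pear: HIT. Cache (LRU->MRU): [lime dog yak owl pear]
  13. access owl: HIT. Cache (LRU->MRU): [lime dog yak pear owl]
  14. access owl: HIT. Cache (LRU->MRU): [lime dog yak pear owl]
  15. access pear: HIT. Cache (LRU->MRU): [lime dog yak owl pear]
  16. access pig: MISS. Cache (LRU->MRU): [lime dog yak owl pear pig]
  17. access pear: HIT. Cache (LRU->MRU): [lime dog yak owl pig pear]
Total: 11 hits, 6 misses, 0 evictions

Hit rate = 11/17

Answer: 11/17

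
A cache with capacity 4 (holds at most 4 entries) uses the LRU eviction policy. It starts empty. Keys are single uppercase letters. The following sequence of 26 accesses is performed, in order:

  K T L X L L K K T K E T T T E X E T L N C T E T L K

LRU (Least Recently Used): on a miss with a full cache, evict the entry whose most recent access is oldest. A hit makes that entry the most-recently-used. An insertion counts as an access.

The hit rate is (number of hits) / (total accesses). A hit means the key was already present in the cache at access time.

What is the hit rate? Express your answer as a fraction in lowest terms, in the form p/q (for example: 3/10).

LRU simulation (capacity=4):
  1. access K: MISS. Cache (LRU->MRU): [K]
  2. access T: MISS. Cache (LRU->MRU): [K T]
  3. access L: MISS. Cache (LRU->MRU): [K T L]
  4. access X: MISS. Cache (LRU->MRU): [K T L X]
  5. access L: HIT. Cache (LRU->MRU): [K T X L]
  6. access L: HIT. Cache (LRU->MRU): [K T X L]
  7. access K: HIT. Cache (LRU->MRU): [T X L K]
  8. access K: HIT. Cache (LRU->MRU): [T X L K]
  9. access T: HIT. Cache (LRU->MRU): [X L K T]
  10. access K: HIT. Cache (LRU->MRU): [X L T K]
  11. access E: MISS, evict X. Cache (LRU->MRU): [L T K E]
  12. access T: HIT. Cache (LRU->MRU): [L K E T]
  13. access T: HIT. Cache (LRU->MRU): [L K E T]
  14. access T: HIT. Cache (LRU->MRU): [L K E T]
  15. access E: HIT. Cache (LRU->MRU): [L K T E]
  16. access X: MISS, evict L. Cache (LRU->MRU): [K T E X]
  17. access E: HIT. Cache (LRU->MRU): [K T X E]
  18. access T: HIT. Cache (LRU->MRU): [K X E T]
  19. access L: MISS, evict K. Cache (LRU->MRU): [X E T L]
  20. access N: MISS, evict X. Cache (LRU->MRU): [E T L N]
  21. access C: MISS, evict E. Cache (LRU->MRU): [T L N C]
  22. access T: HIT. Cache (LRU->MRU): [L N C T]
  23. access E: MISS, evict L. Cache (LRU->MRU): [N C T E]
  24. access T: HIT. Cache (LRU->MRU): [N C E T]
  25. access L: MISS, evict N. Cache (LRU->MRU): [C E T L]
  26. access K: MISS, evict C. Cache (LRU->MRU): [E T L K]
Total: 14 hits, 12 misses, 8 evictions

Hit rate = 14/26 = 7/13

Answer: 7/13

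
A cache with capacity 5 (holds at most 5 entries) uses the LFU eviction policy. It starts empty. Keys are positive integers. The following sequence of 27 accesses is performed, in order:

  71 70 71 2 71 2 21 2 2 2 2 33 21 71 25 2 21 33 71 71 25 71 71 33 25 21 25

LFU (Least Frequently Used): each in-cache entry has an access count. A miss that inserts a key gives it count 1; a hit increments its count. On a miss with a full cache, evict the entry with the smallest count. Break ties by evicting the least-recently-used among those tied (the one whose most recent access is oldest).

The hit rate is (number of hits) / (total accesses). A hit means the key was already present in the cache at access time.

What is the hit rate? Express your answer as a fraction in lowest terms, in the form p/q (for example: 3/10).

LFU simulation (capacity=5):
  1. access 71: MISS. Cache: [71(c=1)]
  2. access 70: MISS. Cache: [71(c=1) 70(c=1)]
  3. access 71: HIT, count now 2. Cache: [70(c=1) 71(c=2)]
  4. access 2: MISS. Cache: [70(c=1) 2(c=1) 71(c=2)]
  5. access 71: HIT, count now 3. Cache: [70(c=1) 2(c=1) 71(c=3)]
  6. access 2: HIT, count now 2. Cache: [70(c=1) 2(c=2) 71(c=3)]
  7. access 21: MISS. Cache: [70(c=1) 21(c=1) 2(c=2) 71(c=3)]
  8. access 2: HIT, count now 3. Cache: [70(c=1) 21(c=1) 71(c=3) 2(c=3)]
  9. access 2: HIT, count now 4. Cache: [70(c=1) 21(c=1) 71(c=3) 2(c=4)]
  10. access 2: HIT, count now 5. Cache: [70(c=1) 21(c=1) 71(c=3) 2(c=5)]
  11. access 2: HIT, count now 6. Cache: [70(c=1) 21(c=1) 71(c=3) 2(c=6)]
  12. access 33: MISS. Cache: [70(c=1) 21(c=1) 33(c=1) 71(c=3) 2(c=6)]
  13. access 21: HIT, count now 2. Cache: [70(c=1) 33(c=1) 21(c=2) 71(c=3) 2(c=6)]
  14. access 71: HIT, count now 4. Cache: [70(c=1) 33(c=1) 21(c=2) 71(c=4) 2(c=6)]
  15. access 25: MISS, evict 70(c=1). Cache: [33(c=1) 25(c=1) 21(c=2) 71(c=4) 2(c=6)]
  16. access 2: HIT, count now 7. Cache: [33(c=1) 25(c=1) 21(c=2) 71(c=4) 2(c=7)]
  17. access 21: HIT, count now 3. Cache: [33(c=1) 25(c=1) 21(c=3) 71(c=4) 2(c=7)]
  18. access 33: HIT, count now 2. Cache: [25(c=1) 33(c=2) 21(c=3) 71(c=4) 2(c=7)]
  19. access 71: HIT, count now 5. Cache: [25(c=1) 33(c=2) 21(c=3) 71(c=5) 2(c=7)]
  20. access 71: HIT, count now 6. Cache: [25(c=1) 33(c=2) 21(c=3) 71(c=6) 2(c=7)]
  21. access 25: HIT, count now 2. Cache: [33(c=2) 25(c=2) 21(c=3) 71(c=6) 2(c=7)]
  22. access 71: HIT, count now 7. Cache: [33(c=2) 25(c=2) 21(c=3) 2(c=7) 71(c=7)]
  23. access 71: HIT, count now 8. Cache: [33(c=2) 25(c=2) 21(c=3) 2(c=7) 71(c=8)]
  24. access 33: HIT, count now 3. Cache: [25(c=2) 21(c=3) 33(c=3) 2(c=7) 71(c=8)]
  25. access 25: HIT, count now 3. Cache: [21(c=3) 33(c=3) 25(c=3) 2(c=7) 71(c=8)]
  26. access 21: HIT, count now 4. Cache: [33(c=3) 25(c=3) 21(c=4) 2(c=7) 71(c=8)]
  27. access 25: HIT, count now 4. Cache: [33(c=3) 21(c=4) 25(c=4) 2(c=7) 71(c=8)]
Total: 21 hits, 6 misses, 1 evictions

Hit rate = 21/27 = 7/9

Answer: 7/9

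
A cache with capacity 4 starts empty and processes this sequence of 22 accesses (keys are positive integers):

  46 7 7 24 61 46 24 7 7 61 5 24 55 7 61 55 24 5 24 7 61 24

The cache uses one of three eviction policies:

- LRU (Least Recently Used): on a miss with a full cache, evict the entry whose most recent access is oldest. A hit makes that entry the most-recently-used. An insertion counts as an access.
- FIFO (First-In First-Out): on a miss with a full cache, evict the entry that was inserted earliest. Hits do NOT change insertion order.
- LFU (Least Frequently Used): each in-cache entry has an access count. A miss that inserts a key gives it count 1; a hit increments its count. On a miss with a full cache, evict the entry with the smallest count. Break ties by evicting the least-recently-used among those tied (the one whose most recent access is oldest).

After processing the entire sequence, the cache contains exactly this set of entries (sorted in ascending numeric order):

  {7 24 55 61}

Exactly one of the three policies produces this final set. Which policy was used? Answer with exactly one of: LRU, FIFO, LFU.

Simulating under each policy and comparing final sets:
  LRU: final set = {5 7 24 61} -> differs
  FIFO: final set = {7 24 55 61} -> MATCHES target
  LFU: final set = {5 7 24 61} -> differs
Only FIFO produces the target set.

Answer: FIFO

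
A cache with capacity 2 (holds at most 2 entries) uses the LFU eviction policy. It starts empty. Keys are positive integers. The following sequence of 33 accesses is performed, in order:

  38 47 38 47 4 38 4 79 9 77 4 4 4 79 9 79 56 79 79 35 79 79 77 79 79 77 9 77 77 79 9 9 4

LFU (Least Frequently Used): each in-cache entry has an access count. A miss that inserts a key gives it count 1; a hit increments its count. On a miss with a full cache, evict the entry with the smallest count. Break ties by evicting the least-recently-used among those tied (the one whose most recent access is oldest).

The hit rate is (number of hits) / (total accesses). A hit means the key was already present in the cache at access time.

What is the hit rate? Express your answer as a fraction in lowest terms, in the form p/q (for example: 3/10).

Answer: 10/33

Derivation:
LFU simulation (capacity=2):
  1. access 38: MISS. Cache: [38(c=1)]
  2. access 47: MISS. Cache: [38(c=1) 47(c=1)]
  3. access 38: HIT, count now 2. Cache: [47(c=1) 38(c=2)]
  4. access 47: HIT, count now 2. Cache: [38(c=2) 47(c=2)]
  5. access 4: MISS, evict 38(c=2). Cache: [4(c=1) 47(c=2)]
  6. access 38: MISS, evict 4(c=1). Cache: [38(c=1) 47(c=2)]
  7. access 4: MISS, evict 38(c=1). Cache: [4(c=1) 47(c=2)]
  8. access 79: MISS, evict 4(c=1). Cache: [79(c=1) 47(c=2)]
  9. access 9: MISS, evict 79(c=1). Cache: [9(c=1) 47(c=2)]
  10. access 77: MISS, evict 9(c=1). Cache: [77(c=1) 47(c=2)]
  11. access 4: MISS, evict 77(c=1). Cache: [4(c=1) 47(c=2)]
  12. access 4: HIT, count now 2. Cache: [47(c=2) 4(c=2)]
  13. access 4: HIT, count now 3. Cache: [47(c=2) 4(c=3)]
  14. access 79: MISS, evict 47(c=2). Cache: [79(c=1) 4(c=3)]
  15. access 9: MISS, evict 79(c=1). Cache: [9(c=1) 4(c=3)]
  16. access 79: MISS, evict 9(c=1). Cache: [79(c=1) 4(c=3)]
  17. access 56: MISS, evict 79(c=1). Cache: [56(c=1) 4(c=3)]
  18. access 79: MISS, evict 56(c=1). Cache: [79(c=1) 4(c=3)]
  19. access 79: HIT, count now 2. Cache: [79(c=2) 4(c=3)]
  20. access 35: MISS, evict 79(c=2). Cache: [35(c=1) 4(c=3)]
  21. access 79: MISS, evict 35(c=1). Cache: [79(c=1) 4(c=3)]
  22. access 79: HIT, count now 2. Cache: [79(c=2) 4(c=3)]
  23. access 77: MISS, evict 79(c=2). Cache: [77(c=1) 4(c=3)]
  24. access 79: MISS, evict 77(c=1). Cache: [79(c=1) 4(c=3)]
  25. access 79: HIT, count now 2. Cache: [79(c=2) 4(c=3)]
  26. access 77: MISS, evict 79(c=2). Cache: [77(c=1) 4(c=3)]
  27. access 9: MISS, evict 77(c=1). Cache: [9(c=1) 4(c=3)]
  28. access 77: MISS, evict 9(c=1). Cache: [77(c=1) 4(c=3)]
  29. access 77: HIT, count now 2. Cache: [77(c=2) 4(c=3)]
  30. access 79: MISS, evict 77(c=2). Cache: [79(c=1) 4(c=3)]
  31. access 9: MISS, evict 79(c=1). Cache: [9(c=1) 4(c=3)]
  32. access 9: HIT, count now 2. Cache: [9(c=2) 4(c=3)]
  33. access 4: HIT, count now 4. Cache: [9(c=2) 4(c=4)]
Total: 10 hits, 23 misses, 21 evictions

Hit rate = 10/33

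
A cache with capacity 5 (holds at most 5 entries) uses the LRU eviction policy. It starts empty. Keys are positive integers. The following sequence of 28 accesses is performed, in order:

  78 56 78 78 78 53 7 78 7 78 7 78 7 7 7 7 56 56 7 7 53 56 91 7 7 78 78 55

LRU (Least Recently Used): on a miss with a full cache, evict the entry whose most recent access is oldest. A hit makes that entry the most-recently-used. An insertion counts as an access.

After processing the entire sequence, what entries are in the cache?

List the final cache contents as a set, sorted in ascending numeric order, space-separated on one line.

LRU simulation (capacity=5):
  1. access 78: MISS. Cache (LRU->MRU): [78]
  2. access 56: MISS. Cache (LRU->MRU): [78 56]
  3. access 78: HIT. Cache (LRU->MRU): [56 78]
  4. access 78: HIT. Cache (LRU->MRU): [56 78]
  5. access 78: HIT. Cache (LRU->MRU): [56 78]
  6. access 53: MISS. Cache (LRU->MRU): [56 78 53]
  7. access 7: MISS. Cache (LRU->MRU): [56 78 53 7]
  8. access 78: HIT. Cache (LRU->MRU): [56 53 7 78]
  9. access 7: HIT. Cache (LRU->MRU): [56 53 78 7]
  10. access 78: HIT. Cache (LRU->MRU): [56 53 7 78]
  11. access 7: HIT. Cache (LRU->MRU): [56 53 78 7]
  12. access 78: HIT. Cache (LRU->MRU): [56 53 7 78]
  13. access 7: HIT. Cache (LRU->MRU): [56 53 78 7]
  14. access 7: HIT. Cache (LRU->MRU): [56 53 78 7]
  15. access 7: HIT. Cache (LRU->MRU): [56 53 78 7]
  16. access 7: HIT. Cache (LRU->MRU): [56 53 78 7]
  17. access 56: HIT. Cache (LRU->MRU): [53 78 7 56]
  18. access 56: HIT. Cache (LRU->MRU): [53 78 7 56]
  19. access 7: HIT. Cache (LRU->MRU): [53 78 56 7]
  20. access 7: HIT. Cache (LRU->MRU): [53 78 56 7]
  21. access 53: HIT. Cache (LRU->MRU): [78 56 7 53]
  22. access 56: HIT. Cache (LRU->MRU): [78 7 53 56]
  23. access 91: MISS. Cache (LRU->MRU): [78 7 53 56 91]
  24. access 7: HIT. Cache (LRU->MRU): [78 53 56 91 7]
  25. access 7: HIT. Cache (LRU->MRU): [78 53 56 91 7]
  26. access 78: HIT. Cache (LRU->MRU): [53 56 91 7 78]
  27. access 78: HIT. Cache (LRU->MRU): [53 56 91 7 78]
  28. access 55: MISS, evict 53. Cache (LRU->MRU): [56 91 7 78 55]
Total: 22 hits, 6 misses, 1 evictions

Answer: 7 55 56 78 91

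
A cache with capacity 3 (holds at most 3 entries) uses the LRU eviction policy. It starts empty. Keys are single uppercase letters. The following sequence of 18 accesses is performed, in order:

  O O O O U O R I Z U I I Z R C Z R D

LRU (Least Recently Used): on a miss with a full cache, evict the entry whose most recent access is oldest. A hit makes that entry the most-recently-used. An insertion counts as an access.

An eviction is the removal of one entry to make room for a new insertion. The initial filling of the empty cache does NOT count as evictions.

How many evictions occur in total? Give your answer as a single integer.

Answer: 6

Derivation:
LRU simulation (capacity=3):
  1. access O: MISS. Cache (LRU->MRU): [O]
  2. access O: HIT. Cache (LRU->MRU): [O]
  3. access O: HIT. Cache (LRU->MRU): [O]
  4. access O: HIT. Cache (LRU->MRU): [O]
  5. access U: MISS. Cache (LRU->MRU): [O U]
  6. access O: HIT. Cache (LRU->MRU): [U O]
  7. access R: MISS. Cache (LRU->MRU): [U O R]
  8. access I: MISS, evict U. Cache (LRU->MRU): [O R I]
  9. access Z: MISS, evict O. Cache (LRU->MRU): [R I Z]
  10. access U: MISS, evict R. Cache (LRU->MRU): [I Z U]
  11. access I: HIT. Cache (LRU->MRU): [Z U I]
  12. access I: HIT. Cache (LRU->MRU): [Z U I]
  13. access Z: HIT. Cache (LRU->MRU): [U I Z]
  14. access R: MISS, evict U. Cache (LRU->MRU): [I Z R]
  15. access C: MISS, evict I. Cache (LRU->MRU): [Z R C]
  16. access Z: HIT. Cache (LRU->MRU): [R C Z]
  17. access R: HIT. Cache (LRU->MRU): [C Z R]
  18. access D: MISS, evict C. Cache (LRU->MRU): [Z R D]
Total: 9 hits, 9 misses, 6 evictions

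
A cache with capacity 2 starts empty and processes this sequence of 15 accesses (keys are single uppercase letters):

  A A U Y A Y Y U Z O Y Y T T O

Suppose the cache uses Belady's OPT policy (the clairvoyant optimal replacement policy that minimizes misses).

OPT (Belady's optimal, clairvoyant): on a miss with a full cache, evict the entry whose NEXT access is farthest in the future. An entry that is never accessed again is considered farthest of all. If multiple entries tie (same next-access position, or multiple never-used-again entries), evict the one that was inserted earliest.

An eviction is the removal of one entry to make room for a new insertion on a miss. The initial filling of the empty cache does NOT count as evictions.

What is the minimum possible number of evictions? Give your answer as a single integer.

Answer: 5

Derivation:
OPT (Belady) simulation (capacity=2):
  1. access A: MISS. Cache: [A]
  2. access A: HIT. Next use of A: step 5. Cache: [A]
  3. access U: MISS. Cache: [A U]
  4. access Y: MISS, evict U (next use: step 8). Cache: [A Y]
  5. access A: HIT. Next use of A: never. Cache: [A Y]
  6. access Y: HIT. Next use of Y: step 7. Cache: [A Y]
  7. access Y: HIT. Next use of Y: step 11. Cache: [A Y]
  8. access U: MISS, evict A (next use: never). Cache: [Y U]
  9. access Z: MISS, evict U (next use: never). Cache: [Y Z]
  10. access O: MISS, evict Z (next use: never). Cache: [Y O]
  11. access Y: HIT. Next use of Y: step 12. Cache: [Y O]
  12. access Y: HIT. Next use of Y: never. Cache: [Y O]
  13. access T: MISS, evict Y (next use: never). Cache: [O T]
  14. access T: HIT. Next use of T: never. Cache: [O T]
  15. access O: HIT. Next use of O: never. Cache: [O T]
Total: 8 hits, 7 misses, 5 evictions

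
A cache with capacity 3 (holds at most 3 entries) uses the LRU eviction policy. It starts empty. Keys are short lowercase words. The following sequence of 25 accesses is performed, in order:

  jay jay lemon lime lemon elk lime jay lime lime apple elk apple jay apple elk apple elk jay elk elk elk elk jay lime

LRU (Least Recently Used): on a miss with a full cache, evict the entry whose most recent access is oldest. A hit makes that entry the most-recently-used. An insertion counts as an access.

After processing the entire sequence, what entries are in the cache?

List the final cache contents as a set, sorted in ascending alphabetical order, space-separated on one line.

Answer: elk jay lime

Derivation:
LRU simulation (capacity=3):
  1. access jay: MISS. Cache (LRU->MRU): [jay]
  2. access jay: HIT. Cache (LRU->MRU): [jay]
  3. access lemon: MISS. Cache (LRU->MRU): [jay lemon]
  4. access lime: MISS. Cache (LRU->MRU): [jay lemon lime]
  5. access lemon: HIT. Cache (LRU->MRU): [jay lime lemon]
  6. access elk: MISS, evict jay. Cache (LRU->MRU): [lime lemon elk]
  7. access lime: HIT. Cache (LRU->MRU): [lemon elk lime]
  8. access jay: MISS, evict lemon. Cache (LRU->MRU): [elk lime jay]
  9. access lime: HIT. Cache (LRU->MRU): [elk jay lime]
  10. access lime: HIT. Cache (LRU->MRU): [elk jay lime]
  11. access apple: MISS, evict elk. Cache (LRU->MRU): [jay lime apple]
  12. access elk: MISS, evict jay. Cache (LRU->MRU): [lime apple elk]
  13. access apple: HIT. Cache (LRU->MRU): [lime elk apple]
  14. access jay: MISS, evict lime. Cache (LRU->MRU): [elk apple jay]
  15. access apple: HIT. Cache (LRU->MRU): [elk jay apple]
  16. access elk: HIT. Cache (LRU->MRU): [jay apple elk]
  17. access apple: HIT. Cache (LRU->MRU): [jay elk apple]
  18. access elk: HIT. Cache (LRU->MRU): [jay apple elk]
  19. access jay: HIT. Cache (LRU->MRU): [apple elk jay]
  20. access elk: HIT. Cache (LRU->MRU): [apple jay elk]
  21. access elk: HIT. Cache (LRU->MRU): [apple jay elk]
  22. access elk: HIT. Cache (LRU->MRU): [apple jay elk]
  23. access elk: HIT. Cache (LRU->MRU): [apple jay elk]
  24. access jay: HIT. Cache (LRU->MRU): [apple elk jay]
  25. access lime: MISS, evict apple. Cache (LRU->MRU): [elk jay lime]
Total: 16 hits, 9 misses, 6 evictions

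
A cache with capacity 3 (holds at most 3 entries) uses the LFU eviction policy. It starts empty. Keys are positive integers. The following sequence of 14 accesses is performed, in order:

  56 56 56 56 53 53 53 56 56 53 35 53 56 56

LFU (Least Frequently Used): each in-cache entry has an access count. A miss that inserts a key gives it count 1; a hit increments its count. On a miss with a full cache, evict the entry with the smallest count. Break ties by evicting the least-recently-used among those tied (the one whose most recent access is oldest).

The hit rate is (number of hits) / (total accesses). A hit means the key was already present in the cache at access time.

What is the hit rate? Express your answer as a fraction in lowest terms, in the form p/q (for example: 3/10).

LFU simulation (capacity=3):
  1. access 56: MISS. Cache: [56(c=1)]
  2. access 56: HIT, count now 2. Cache: [56(c=2)]
  3. access 56: HIT, count now 3. Cache: [56(c=3)]
  4. access 56: HIT, count now 4. Cache: [56(c=4)]
  5. access 53: MISS. Cache: [53(c=1) 56(c=4)]
  6. access 53: HIT, count now 2. Cache: [53(c=2) 56(c=4)]
  7. access 53: HIT, count now 3. Cache: [53(c=3) 56(c=4)]
  8. access 56: HIT, count now 5. Cache: [53(c=3) 56(c=5)]
  9. access 56: HIT, count now 6. Cache: [53(c=3) 56(c=6)]
  10. access 53: HIT, count now 4. Cache: [53(c=4) 56(c=6)]
  11. access 35: MISS. Cache: [35(c=1) 53(c=4) 56(c=6)]
  12. access 53: HIT, count now 5. Cache: [35(c=1) 53(c=5) 56(c=6)]
  13. access 56: HIT, count now 7. Cache: [35(c=1) 53(c=5) 56(c=7)]
  14. access 56: HIT, count now 8. Cache: [35(c=1) 53(c=5) 56(c=8)]
Total: 11 hits, 3 misses, 0 evictions

Hit rate = 11/14

Answer: 11/14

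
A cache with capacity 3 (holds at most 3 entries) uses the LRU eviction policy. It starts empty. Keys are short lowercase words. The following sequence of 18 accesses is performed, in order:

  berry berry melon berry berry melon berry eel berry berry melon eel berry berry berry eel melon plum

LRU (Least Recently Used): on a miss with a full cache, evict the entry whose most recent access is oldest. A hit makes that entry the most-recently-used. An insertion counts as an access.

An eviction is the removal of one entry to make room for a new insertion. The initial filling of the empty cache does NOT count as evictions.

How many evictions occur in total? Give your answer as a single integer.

LRU simulation (capacity=3):
  1. access berry: MISS. Cache (LRU->MRU): [berry]
  2. access berry: HIT. Cache (LRU->MRU): [berry]
  3. access melon: MISS. Cache (LRU->MRU): [berry melon]
  4. access berry: HIT. Cache (LRU->MRU): [melon berry]
  5. access berry: HIT. Cache (LRU->MRU): [melon berry]
  6. access melon: HIT. Cache (LRU->MRU): [berry melon]
  7. access berry: HIT. Cache (LRU->MRU): [melon berry]
  8. access eel: MISS. Cache (LRU->MRU): [melon berry eel]
  9. access berry: HIT. Cache (LRU->MRU): [melon eel berry]
  10. access berry: HIT. Cache (LRU->MRU): [melon eel berry]
  11. access melon: HIT. Cache (LRU->MRU): [eel berry melon]
  12. access eel: HIT. Cache (LRU->MRU): [berry melon eel]
  13. access berry: HIT. Cache (LRU->MRU): [melon eel berry]
  14. access berry: HIT. Cache (LRU->MRU): [melon eel berry]
  15. access berry: HIT. Cache (LRU->MRU): [melon eel berry]
  16. access eel: HIT. Cache (LRU->MRU): [melon berry eel]
  17. access melon: HIT. Cache (LRU->MRU): [berry eel melon]
  18. access plum: MISS, evict berry. Cache (LRU->MRU): [eel melon plum]
Total: 14 hits, 4 misses, 1 evictions

Answer: 1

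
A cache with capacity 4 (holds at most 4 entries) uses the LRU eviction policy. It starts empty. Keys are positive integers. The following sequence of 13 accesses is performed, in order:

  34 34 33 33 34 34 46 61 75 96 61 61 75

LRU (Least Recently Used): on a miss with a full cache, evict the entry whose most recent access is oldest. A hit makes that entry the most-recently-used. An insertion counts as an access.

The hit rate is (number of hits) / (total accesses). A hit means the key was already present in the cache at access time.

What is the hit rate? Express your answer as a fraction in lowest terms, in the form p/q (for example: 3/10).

Answer: 7/13

Derivation:
LRU simulation (capacity=4):
  1. access 34: MISS. Cache (LRU->MRU): [34]
  2. access 34: HIT. Cache (LRU->MRU): [34]
  3. access 33: MISS. Cache (LRU->MRU): [34 33]
  4. access 33: HIT. Cache (LRU->MRU): [34 33]
  5. access 34: HIT. Cache (LRU->MRU): [33 34]
  6. access 34: HIT. Cache (LRU->MRU): [33 34]
  7. access 46: MISS. Cache (LRU->MRU): [33 34 46]
  8. access 61: MISS. Cache (LRU->MRU): [33 34 46 61]
  9. access 75: MISS, evict 33. Cache (LRU->MRU): [34 46 61 75]
  10. access 96: MISS, evict 34. Cache (LRU->MRU): [46 61 75 96]
  11. access 61: HIT. Cache (LRU->MRU): [46 75 96 61]
  12. access 61: HIT. Cache (LRU->MRU): [46 75 96 61]
  13. access 75: HIT. Cache (LRU->MRU): [46 96 61 75]
Total: 7 hits, 6 misses, 2 evictions

Hit rate = 7/13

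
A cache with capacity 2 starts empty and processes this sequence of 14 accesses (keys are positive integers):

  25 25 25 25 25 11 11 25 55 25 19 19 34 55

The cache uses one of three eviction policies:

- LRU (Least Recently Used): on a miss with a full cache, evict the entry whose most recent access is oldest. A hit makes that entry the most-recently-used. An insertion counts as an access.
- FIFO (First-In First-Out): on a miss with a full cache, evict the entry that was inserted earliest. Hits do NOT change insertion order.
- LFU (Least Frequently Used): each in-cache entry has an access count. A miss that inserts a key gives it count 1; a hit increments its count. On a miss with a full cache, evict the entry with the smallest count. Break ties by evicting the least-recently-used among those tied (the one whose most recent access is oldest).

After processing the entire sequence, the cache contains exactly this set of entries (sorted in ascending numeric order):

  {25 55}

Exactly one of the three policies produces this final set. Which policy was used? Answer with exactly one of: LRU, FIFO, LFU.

Simulating under each policy and comparing final sets:
  LRU: final set = {34 55} -> differs
  FIFO: final set = {34 55} -> differs
  LFU: final set = {25 55} -> MATCHES target
Only LFU produces the target set.

Answer: LFU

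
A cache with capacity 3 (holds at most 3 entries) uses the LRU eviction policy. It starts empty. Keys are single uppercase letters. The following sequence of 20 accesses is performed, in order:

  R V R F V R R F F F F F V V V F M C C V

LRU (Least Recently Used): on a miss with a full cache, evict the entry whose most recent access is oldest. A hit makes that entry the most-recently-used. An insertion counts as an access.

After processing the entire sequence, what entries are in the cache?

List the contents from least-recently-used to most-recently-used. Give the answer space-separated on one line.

Answer: M C V

Derivation:
LRU simulation (capacity=3):
  1. access R: MISS. Cache (LRU->MRU): [R]
  2. access V: MISS. Cache (LRU->MRU): [R V]
  3. access R: HIT. Cache (LRU->MRU): [V R]
  4. access F: MISS. Cache (LRU->MRU): [V R F]
  5. access V: HIT. Cache (LRU->MRU): [R F V]
  6. access R: HIT. Cache (LRU->MRU): [F V R]
  7. access R: HIT. Cache (LRU->MRU): [F V R]
  8. access F: HIT. Cache (LRU->MRU): [V R F]
  9. access F: HIT. Cache (LRU->MRU): [V R F]
  10. access F: HIT. Cache (LRU->MRU): [V R F]
  11. access F: HIT. Cache (LRU->MRU): [V R F]
  12. access F: HIT. Cache (LRU->MRU): [V R F]
  13. access V: HIT. Cache (LRU->MRU): [R F V]
  14. access V: HIT. Cache (LRU->MRU): [R F V]
  15. access V: HIT. Cache (LRU->MRU): [R F V]
  16. access F: HIT. Cache (LRU->MRU): [R V F]
  17. access M: MISS, evict R. Cache (LRU->MRU): [V F M]
  18. access C: MISS, evict V. Cache (LRU->MRU): [F M C]
  19. access C: HIT. Cache (LRU->MRU): [F M C]
  20. access V: MISS, evict F. Cache (LRU->MRU): [M C V]
Total: 14 hits, 6 misses, 3 evictions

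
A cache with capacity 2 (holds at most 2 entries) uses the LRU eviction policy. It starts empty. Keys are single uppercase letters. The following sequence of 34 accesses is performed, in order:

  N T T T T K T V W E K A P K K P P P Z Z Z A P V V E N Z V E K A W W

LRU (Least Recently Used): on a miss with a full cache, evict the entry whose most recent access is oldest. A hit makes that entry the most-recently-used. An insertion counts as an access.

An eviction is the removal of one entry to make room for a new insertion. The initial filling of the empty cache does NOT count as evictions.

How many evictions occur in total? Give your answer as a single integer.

Answer: 20

Derivation:
LRU simulation (capacity=2):
  1. access N: MISS. Cache (LRU->MRU): [N]
  2. access T: MISS. Cache (LRU->MRU): [N T]
  3. access T: HIT. Cache (LRU->MRU): [N T]
  4. access T: HIT. Cache (LRU->MRU): [N T]
  5. access T: HIT. Cache (LRU->MRU): [N T]
  6. access K: MISS, evict N. Cache (LRU->MRU): [T K]
  7. access T: HIT. Cache (LRU->MRU): [K T]
  8. access V: MISS, evict K. Cache (LRU->MRU): [T V]
  9. access W: MISS, evict T. Cache (LRU->MRU): [V W]
  10. access E: MISS, evict V. Cache (LRU->MRU): [W E]
  11. access K: MISS, evict W. Cache (LRU->MRU): [E K]
  12. access A: MISS, evict E. Cache (LRU->MRU): [K A]
  13. access P: MISS, evict K. Cache (LRU->MRU): [A P]
  14. access K: MISS, evict A. Cache (LRU->MRU): [P K]
  15. access K: HIT. Cache (LRU->MRU): [P K]
  16. access P: HIT. Cache (LRU->MRU): [K P]
  17. access P: HIT. Cache (LRU->MRU): [K P]
  18. access P: HIT. Cache (LRU->MRU): [K P]
  19. access Z: MISS, evict K. Cache (LRU->MRU): [P Z]
  20. access Z: HIT. Cache (LRU->MRU): [P Z]
  21. access Z: HIT. Cache (LRU->MRU): [P Z]
  22. access A: MISS, evict P. Cache (LRU->MRU): [Z A]
  23. access P: MISS, evict Z. Cache (LRU->MRU): [A P]
  24. access V: MISS, evict A. Cache (LRU->MRU): [P V]
  25. access V: HIT. Cache (LRU->MRU): [P V]
  26. access E: MISS, evict P. Cache (LRU->MRU): [V E]
  27. access N: MISS, evict V. Cache (LRU->MRU): [E N]
  28. access Z: MISS, evict E. Cache (LRU->MRU): [N Z]
  29. access V: MISS, evict N. Cache (LRU->MRU): [Z V]
  30. access E: MISS, evict Z. Cache (LRU->MRU): [V E]
  31. access K: MISS, evict V. Cache (LRU->MRU): [E K]
  32. access A: MISS, evict E. Cache (LRU->MRU): [K A]
  33. access W: MISS, evict K. Cache (LRU->MRU): [A W]
  34. access W: HIT. Cache (LRU->MRU): [A W]
Total: 12 hits, 22 misses, 20 evictions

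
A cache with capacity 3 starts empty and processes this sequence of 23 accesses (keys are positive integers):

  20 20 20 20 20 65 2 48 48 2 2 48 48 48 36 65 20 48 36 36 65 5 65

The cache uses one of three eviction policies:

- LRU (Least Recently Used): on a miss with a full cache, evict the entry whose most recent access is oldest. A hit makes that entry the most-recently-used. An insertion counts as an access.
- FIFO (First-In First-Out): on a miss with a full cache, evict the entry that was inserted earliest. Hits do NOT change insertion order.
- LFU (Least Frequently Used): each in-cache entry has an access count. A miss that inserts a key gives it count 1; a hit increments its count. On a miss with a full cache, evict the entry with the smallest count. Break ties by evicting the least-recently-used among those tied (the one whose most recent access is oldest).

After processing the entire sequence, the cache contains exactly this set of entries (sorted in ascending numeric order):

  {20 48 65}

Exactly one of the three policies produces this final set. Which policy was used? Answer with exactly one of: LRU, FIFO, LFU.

Answer: LFU

Derivation:
Simulating under each policy and comparing final sets:
  LRU: final set = {5 36 65} -> differs
  FIFO: final set = {5 36 65} -> differs
  LFU: final set = {20 48 65} -> MATCHES target
Only LFU produces the target set.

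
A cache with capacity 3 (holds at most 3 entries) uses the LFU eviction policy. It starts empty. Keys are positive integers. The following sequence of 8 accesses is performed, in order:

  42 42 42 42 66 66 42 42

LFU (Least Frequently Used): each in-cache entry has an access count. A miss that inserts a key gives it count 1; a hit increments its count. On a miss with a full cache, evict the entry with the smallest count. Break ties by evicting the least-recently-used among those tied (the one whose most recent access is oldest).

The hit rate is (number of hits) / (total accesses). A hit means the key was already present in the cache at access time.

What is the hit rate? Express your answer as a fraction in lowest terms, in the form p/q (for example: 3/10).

Answer: 3/4

Derivation:
LFU simulation (capacity=3):
  1. access 42: MISS. Cache: [42(c=1)]
  2. access 42: HIT, count now 2. Cache: [42(c=2)]
  3. access 42: HIT, count now 3. Cache: [42(c=3)]
  4. access 42: HIT, count now 4. Cache: [42(c=4)]
  5. access 66: MISS. Cache: [66(c=1) 42(c=4)]
  6. access 66: HIT, count now 2. Cache: [66(c=2) 42(c=4)]
  7. access 42: HIT, count now 5. Cache: [66(c=2) 42(c=5)]
  8. access 42: HIT, count now 6. Cache: [66(c=2) 42(c=6)]
Total: 6 hits, 2 misses, 0 evictions

Hit rate = 6/8 = 3/4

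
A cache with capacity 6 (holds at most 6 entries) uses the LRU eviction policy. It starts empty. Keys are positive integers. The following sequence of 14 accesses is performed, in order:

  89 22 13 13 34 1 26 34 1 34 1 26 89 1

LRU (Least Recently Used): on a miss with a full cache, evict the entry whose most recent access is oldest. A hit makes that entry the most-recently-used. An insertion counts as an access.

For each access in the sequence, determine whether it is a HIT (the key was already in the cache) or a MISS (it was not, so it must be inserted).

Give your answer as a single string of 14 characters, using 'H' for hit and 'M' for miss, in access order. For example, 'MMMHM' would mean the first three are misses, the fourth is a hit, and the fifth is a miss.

LRU simulation (capacity=6):
  1. access 89: MISS. Cache (LRU->MRU): [89]
  2. access 22: MISS. Cache (LRU->MRU): [89 22]
  3. access 13: MISS. Cache (LRU->MRU): [89 22 13]
  4. access 13: HIT. Cache (LRU->MRU): [89 22 13]
  5. access 34: MISS. Cache (LRU->MRU): [89 22 13 34]
  6. access 1: MISS. Cache (LRU->MRU): [89 22 13 34 1]
  7. access 26: MISS. Cache (LRU->MRU): [89 22 13 34 1 26]
  8. access 34: HIT. Cache (LRU->MRU): [89 22 13 1 26 34]
  9. access 1: HIT. Cache (LRU->MRU): [89 22 13 26 34 1]
  10. access 34: HIT. Cache (LRU->MRU): [89 22 13 26 1 34]
  11. access 1: HIT. Cache (LRU->MRU): [89 22 13 26 34 1]
  12. access 26: HIT. Cache (LRU->MRU): [89 22 13 34 1 26]
  13. access 89: HIT. Cache (LRU->MRU): [22 13 34 1 26 89]
  14. access 1: HIT. Cache (LRU->MRU): [22 13 34 26 89 1]
Total: 8 hits, 6 misses, 0 evictions

Answer: MMMHMMMHHHHHHH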